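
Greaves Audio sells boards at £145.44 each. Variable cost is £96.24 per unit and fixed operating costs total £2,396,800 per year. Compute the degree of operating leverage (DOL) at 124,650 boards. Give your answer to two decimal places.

1.64

Contribution at this volume is 124,650 × £49.20 = £6,132,780.00.
Operating income = contribution − fixed costs = £6,132,780.00 − £2,396,800 = £3,735,980.00.
So DOL = total CM / EBIT = £6,132,780.00 / £3,735,980.00 = 1.6415.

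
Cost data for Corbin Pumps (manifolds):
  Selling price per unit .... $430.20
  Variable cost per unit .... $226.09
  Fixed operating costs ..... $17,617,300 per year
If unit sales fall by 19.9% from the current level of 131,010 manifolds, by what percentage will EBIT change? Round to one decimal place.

-58.3%

At 131,010 units, contribution = 131,010 × $204.11 = $26,740,451.10.
EBIT = $26,740,451.10 − $17,617,300 = $9,123,151.10.
So DOL = total CM / EBIT = $26,740,451.10 / $9,123,151.10 = 2.9311.
So EBIT moves 2.9311 × (-19.9%) = -58.3%.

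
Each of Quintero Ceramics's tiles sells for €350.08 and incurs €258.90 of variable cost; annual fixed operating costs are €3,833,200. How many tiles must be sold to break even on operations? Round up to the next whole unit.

Contribution margin per unit = €350.08 − €258.90 = €91.18.
Break-even Q = €3,833,200 / €91.18 = 42,039.92 → 42,040 tiles.

42,040 tiles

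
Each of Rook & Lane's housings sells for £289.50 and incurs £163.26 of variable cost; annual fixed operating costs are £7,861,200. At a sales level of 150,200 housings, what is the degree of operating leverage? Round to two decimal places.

1.71

Contribution at this volume is 150,200 × £126.24 = £18,961,248.00.
Operating income = contribution − fixed costs = £18,961,248.00 − £7,861,200 = £11,100,048.00.
Degree of operating leverage = £18,961,248.00 / £11,100,048.00 = 1.7082.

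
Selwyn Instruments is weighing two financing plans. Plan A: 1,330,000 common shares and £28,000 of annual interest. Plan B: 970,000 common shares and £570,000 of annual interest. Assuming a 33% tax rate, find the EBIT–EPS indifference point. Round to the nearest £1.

At indifference, (EBIT − 28,000)(1 − t)/1,330,000 = (EBIT − 570,000)(1 − t)/970,000.
Cancelling (1 − t) and cross-multiplying: 970,000·(EBIT − 28,000) = 1,330,000·(EBIT − 570,000).
Solving, EBIT = (570,000·1,330,000 − 28,000·970,000) / (1,330,000 − 970,000) = 730,940,000,000 / 360,000 = 2,030,388.89.

£2,030,389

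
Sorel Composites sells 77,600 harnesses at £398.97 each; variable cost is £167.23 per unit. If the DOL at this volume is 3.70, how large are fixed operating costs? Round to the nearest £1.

Contribution at this volume is 77,600 × £231.74 = £17,983,024.00.
Since DOL = CM ÷ EBIT, EBIT = £17,983,024.00 ÷ 3.70 = £4,860,276.76.
Fixed costs = CM − EBIT = £17,983,024.00 − £4,860,276.76 = £13,122,747.

£13,122,747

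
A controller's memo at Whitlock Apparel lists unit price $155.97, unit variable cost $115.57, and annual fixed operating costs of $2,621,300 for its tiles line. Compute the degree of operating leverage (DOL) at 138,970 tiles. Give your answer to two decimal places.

Total contribution margin = 138,970 × $40.40 = $5,614,388.00.
EBIT = $5,614,388.00 − $2,621,300 = $2,993,088.00.
So DOL = total CM / EBIT = $5,614,388.00 / $2,993,088.00 = 1.8758.

1.88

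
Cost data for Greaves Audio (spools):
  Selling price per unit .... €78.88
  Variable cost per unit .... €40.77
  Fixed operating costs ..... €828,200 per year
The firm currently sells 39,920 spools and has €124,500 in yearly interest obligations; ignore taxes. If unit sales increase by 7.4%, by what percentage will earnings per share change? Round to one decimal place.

+19.8%

Contribution at this volume is 39,920 × €38.11 = €1,521,351.20.
Subtracting fixed costs: EBIT = €1,521,351.20 − €828,200 = €693,151.20.
Interest = €124,500.00, so EBIT − I = €568,651.20.
DCL = total CM / (EBIT − I) = €1,521,351.20 / €568,651.20 = 2.6754.
EPS therefore changes by 2.6754 × (+7.4%) = +19.8%.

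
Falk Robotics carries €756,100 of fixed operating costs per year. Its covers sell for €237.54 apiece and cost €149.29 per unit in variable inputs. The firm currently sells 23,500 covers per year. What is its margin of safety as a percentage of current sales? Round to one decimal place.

63.5%

Contribution margin per unit = €237.54 − €149.29 = €88.25. Break-even units = €756,100 ÷ €88.25 = 8,567.71; break-even revenue = 8,567.71 × €237.54 = €2,035,172.74.
Actual sales revenue = 23,500 × €237.54 = €5,582,190.00.
Margin of safety = (€5,582,190.00 − €2,035,172.74) ÷ €5,582,190.00 = 63.5%.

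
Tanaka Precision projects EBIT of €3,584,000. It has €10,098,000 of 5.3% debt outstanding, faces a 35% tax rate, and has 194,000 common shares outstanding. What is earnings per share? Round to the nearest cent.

€10.22

Pre-tax income = €3,584,000 − €535,194.00 = €3,048,806.00.
Net income = €3,048,806.00 × (1 − 0.35) = €1,981,723.90.
Per share: €1,981,723.90 / 194,000 shares = €10.22.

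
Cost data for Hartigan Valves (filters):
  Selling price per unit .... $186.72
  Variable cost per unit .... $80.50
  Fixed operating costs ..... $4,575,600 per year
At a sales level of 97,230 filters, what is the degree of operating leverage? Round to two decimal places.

Total contribution margin = 97,230 × $106.22 = $10,327,770.60.
Subtracting fixed costs: EBIT = $10,327,770.60 − $4,575,600 = $5,752,170.60.
DOL = contribution ÷ EBIT = $10,327,770.60 ÷ $5,752,170.60 = 1.7955.

1.80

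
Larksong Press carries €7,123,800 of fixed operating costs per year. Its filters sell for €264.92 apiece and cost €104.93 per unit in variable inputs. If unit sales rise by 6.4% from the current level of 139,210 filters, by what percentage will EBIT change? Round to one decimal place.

At 139,210 units, contribution = 139,210 × €159.99 = €22,272,207.90.
Subtracting fixed costs: EBIT = €22,272,207.90 − €7,123,800 = €15,148,407.90.
DOL = contribution ÷ EBIT = €22,272,207.90 ÷ €15,148,407.90 = 1.4703.
%ΔEBIT = DOL × %ΔSales = 1.4703 × +6.4% = +9.4%.

+9.4%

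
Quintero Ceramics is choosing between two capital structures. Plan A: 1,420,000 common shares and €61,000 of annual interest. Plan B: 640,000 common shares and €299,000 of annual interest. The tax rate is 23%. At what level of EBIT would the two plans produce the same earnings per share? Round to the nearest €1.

Set EPS_A = EPS_B: (EBIT − €61,000)(1 − 0.23) ÷ 1,420,000 = (EBIT − €299,000)(1 − 0.23) ÷ 640,000.
The (1 − t) factor cancels: (EBIT − 61,000) × 640,000 = (EBIT − 299,000) × 1,420,000.
EBIT × (1,420,000 − 640,000) = 299,000 × 1,420,000 − 61,000 × 640,000 = 385,540,000,000, so EBIT = 385,540,000,000 ÷ 780,000 = 494,282.05.

€494,282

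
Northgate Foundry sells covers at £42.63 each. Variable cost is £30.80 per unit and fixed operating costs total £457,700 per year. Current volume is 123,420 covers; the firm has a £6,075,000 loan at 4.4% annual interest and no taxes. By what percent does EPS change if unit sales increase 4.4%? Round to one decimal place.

+8.7%

Contribution at this volume is 123,420 × £11.83 = £1,460,058.60.
Subtracting fixed costs: EBIT = £1,460,058.60 − £457,700 = £1,002,358.60.
Interest = £267,300.00, so EBIT − I = £735,058.60.
DCL = total CM / (EBIT − I) = £1,460,058.60 / £735,058.60 = 1.9863.
EPS therefore changes by 1.9863 × (+4.4%) = +8.7%.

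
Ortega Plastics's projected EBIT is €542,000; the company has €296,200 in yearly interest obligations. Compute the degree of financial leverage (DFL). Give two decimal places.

Interest = €296,200.00.
Degree of financial leverage = EBIT / (EBIT − interest) = €542,000 / €245,800.00 = 2.2050.

2.21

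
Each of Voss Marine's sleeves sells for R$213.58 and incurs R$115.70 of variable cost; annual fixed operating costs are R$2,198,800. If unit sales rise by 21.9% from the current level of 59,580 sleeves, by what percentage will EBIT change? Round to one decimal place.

+35.2%

At 59,580 units, contribution = 59,580 × R$97.88 = R$5,831,690.40.
EBIT = R$5,831,690.40 − R$2,198,800 = R$3,632,890.40.
So DOL = total CM / EBIT = R$5,831,690.40 / R$3,632,890.40 = 1.6052.
%ΔEBIT = DOL × %ΔSales = 1.6052 × +21.9% = +35.2%.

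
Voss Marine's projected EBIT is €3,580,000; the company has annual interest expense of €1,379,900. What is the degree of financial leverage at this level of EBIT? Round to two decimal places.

1.63

Annual interest charges come to €1,379,900.00.
DFL = EBIT ÷ (EBIT − I) = €3,580,000 ÷ (€3,580,000 − €1,379,900.00) = €3,580,000 ÷ €2,200,100.00 = 1.6272.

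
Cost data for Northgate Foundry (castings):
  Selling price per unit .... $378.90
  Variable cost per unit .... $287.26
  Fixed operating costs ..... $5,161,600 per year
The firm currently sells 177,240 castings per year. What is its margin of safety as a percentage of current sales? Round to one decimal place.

68.2%

Each unit contributes $378.90 − $287.26 = $91.64. Break-even units = $5,161,600 ÷ $91.64 = 56,324.75; break-even revenue = 56,324.75 × $378.90 = $21,341,447.40.
Actual sales revenue = 177,240 × $378.90 = $67,156,236.00.
Margin of safety = ($67,156,236.00 − $21,341,447.40) ÷ $67,156,236.00 = 68.2%.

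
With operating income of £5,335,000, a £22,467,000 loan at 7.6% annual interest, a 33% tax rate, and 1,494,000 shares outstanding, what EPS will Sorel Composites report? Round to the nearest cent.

£1.63

Interest = £1,707,492.00, so EBT = £5,335,000 − £1,707,492.00 = £3,627,508.00.
After tax at 33%: net income = £3,627,508.00 × 0.67 = £2,430,430.36.
EPS = £2,430,430.36 ÷ 1,494,000 = £1.63.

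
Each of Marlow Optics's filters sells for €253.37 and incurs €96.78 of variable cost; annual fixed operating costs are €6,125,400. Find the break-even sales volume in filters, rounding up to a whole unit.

39,118 filters

Unit CM = price − variable cost = €253.37 − €96.78 = €156.59.
Units to break even: €6,125,400 ÷ €156.59 = 39,117.44, rounded up to 39,118.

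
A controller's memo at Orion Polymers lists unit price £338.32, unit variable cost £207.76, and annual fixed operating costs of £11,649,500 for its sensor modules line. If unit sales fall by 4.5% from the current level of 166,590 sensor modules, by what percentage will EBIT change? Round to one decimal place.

-9.7%

At 166,590 units, contribution = 166,590 × £130.56 = £21,749,990.40.
EBIT = £21,749,990.40 − £11,649,500 = £10,100,490.40.
Degree of operating leverage = £21,749,990.40 / £10,100,490.40 = 2.1534.
%ΔEBIT = DOL × %ΔSales = 2.1534 × -4.5% = -9.7%.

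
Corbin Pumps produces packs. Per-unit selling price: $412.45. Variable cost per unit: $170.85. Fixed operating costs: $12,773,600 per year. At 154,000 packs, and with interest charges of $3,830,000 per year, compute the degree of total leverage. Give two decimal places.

1.81

At 154,000 units, contribution = 154,000 × $241.60 = $37,206,400.00.
EBIT = $37,206,400.00 − $12,773,600 = $24,432,800.00. Interest = $3,830,000.00.
DOL = $37,206,400.00 ÷ $24,432,800.00 = 1.5228; DFL = $24,432,800.00 ÷ $20,602,800.00 = 1.1859.
DCL = DOL × DFL = 1.5228 × 1.1859 = 1.8059.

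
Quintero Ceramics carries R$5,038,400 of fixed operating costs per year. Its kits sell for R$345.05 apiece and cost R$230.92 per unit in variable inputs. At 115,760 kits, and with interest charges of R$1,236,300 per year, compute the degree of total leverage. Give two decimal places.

1.90

At 115,760 units, contribution = 115,760 × R$114.13 = R$13,211,688.80.
Operating income = contribution − fixed costs = R$13,211,688.80 − R$5,038,400 = R$8,173,288.80. Interest = R$1,236,300.00.
DOL = R$13,211,688.80 ÷ R$8,173,288.80 = 1.6164; DFL = R$8,173,288.80 ÷ R$6,936,988.80 = 1.1782.
Combined leverage = 1.6164 × 1.1782 = 1.9044.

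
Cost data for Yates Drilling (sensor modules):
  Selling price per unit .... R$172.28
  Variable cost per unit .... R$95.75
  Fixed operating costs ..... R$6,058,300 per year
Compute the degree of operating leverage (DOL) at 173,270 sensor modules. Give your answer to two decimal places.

1.84

Total contribution margin = 173,270 × R$76.53 = R$13,260,353.10.
Subtracting fixed costs: EBIT = R$13,260,353.10 − R$6,058,300 = R$7,202,053.10.
Degree of operating leverage = R$13,260,353.10 / R$7,202,053.10 = 1.8412.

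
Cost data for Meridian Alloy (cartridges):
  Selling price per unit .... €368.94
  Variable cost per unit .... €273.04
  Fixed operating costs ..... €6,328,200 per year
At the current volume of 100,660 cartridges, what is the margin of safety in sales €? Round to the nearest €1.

€12,792,077

Unit CM = price − variable cost = €368.94 − €273.04 = €95.90. Break-even units = €6,328,200 ÷ €95.90 = 65,987.49; break-even revenue = 65,987.49 × €368.94 = €24,345,423.44.
Current sales = 100,660 × €368.94 = €37,137,500.40.
Margin of safety = €37,137,500.40 − €24,345,423.44 = €12,792,077.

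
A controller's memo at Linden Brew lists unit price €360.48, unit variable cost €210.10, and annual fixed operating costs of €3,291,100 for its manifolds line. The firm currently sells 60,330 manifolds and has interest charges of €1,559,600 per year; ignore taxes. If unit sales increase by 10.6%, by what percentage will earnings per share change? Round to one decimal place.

+22.8%

At 60,330 units, contribution = 60,330 × €150.38 = €9,072,425.40.
Subtracting fixed costs: EBIT = €9,072,425.40 − €3,291,100 = €5,781,325.40.
Interest = €1,559,600.00, so EBIT − I = €4,221,725.40.
DCL = total CM / (EBIT − I) = €9,072,425.40 / €4,221,725.40 = 2.1490.
EPS therefore changes by 2.1490 × (+10.6%) = +22.8%.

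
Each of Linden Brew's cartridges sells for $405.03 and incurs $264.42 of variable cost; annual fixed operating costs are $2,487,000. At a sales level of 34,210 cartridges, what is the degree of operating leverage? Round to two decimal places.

2.07

Total contribution margin = 34,210 × $140.61 = $4,810,268.10.
Operating income = contribution − fixed costs = $4,810,268.10 − $2,487,000 = $2,323,268.10.
Degree of operating leverage = $4,810,268.10 / $2,323,268.10 = 2.0705.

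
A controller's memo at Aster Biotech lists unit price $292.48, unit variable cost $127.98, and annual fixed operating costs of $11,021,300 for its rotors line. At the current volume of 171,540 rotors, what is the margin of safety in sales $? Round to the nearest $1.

$30,576,215

Unit CM = price − variable cost = $292.48 − $127.98 = $164.50. Break-even units = $11,021,300 ÷ $164.50 = 66,998.78; break-even revenue = 66,998.78 × $292.48 = $19,595,804.40.
Current sales = 171,540 × $292.48 = $50,172,019.20.
Margin of safety = $50,172,019.20 − $19,595,804.40 = $30,576,215.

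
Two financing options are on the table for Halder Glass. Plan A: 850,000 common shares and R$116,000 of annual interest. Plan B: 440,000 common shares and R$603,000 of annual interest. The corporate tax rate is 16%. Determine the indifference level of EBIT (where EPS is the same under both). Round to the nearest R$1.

R$1,125,634

Set EPS_A = EPS_B: (EBIT − R$116,000)(1 − 0.16) ÷ 850,000 = (EBIT − R$603,000)(1 − 0.16) ÷ 440,000.
The (1 − t) factor cancels: (EBIT − 116,000) × 440,000 = (EBIT − 603,000) × 850,000.
EBIT × (850,000 − 440,000) = 603,000 × 850,000 − 116,000 × 440,000 = 461,510,000,000, so EBIT = 461,510,000,000 ÷ 410,000 = 1,125,634.15.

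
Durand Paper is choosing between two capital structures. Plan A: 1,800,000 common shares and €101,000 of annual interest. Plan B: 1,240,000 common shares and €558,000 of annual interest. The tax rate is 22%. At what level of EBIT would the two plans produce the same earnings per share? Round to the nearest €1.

At indifference, (EBIT − 101,000)(1 − t)/1,800,000 = (EBIT − 558,000)(1 − t)/1,240,000.
Cancelling (1 − t) and cross-multiplying: 1,240,000·(EBIT − 101,000) = 1,800,000·(EBIT − 558,000).
EBIT × (1,800,000 − 1,240,000) = 558,000 × 1,800,000 − 101,000 × 1,240,000 = 879,160,000,000, so EBIT = 879,160,000,000 ÷ 560,000 = 1,569,928.57.

€1,569,929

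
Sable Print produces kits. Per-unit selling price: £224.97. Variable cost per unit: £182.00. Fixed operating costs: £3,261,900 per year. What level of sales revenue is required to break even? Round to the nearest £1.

Contribution margin per unit = £224.97 − £182.00 = £42.97, a CM ratio of £42.97 ÷ £224.97 = 0.1910.
Break-even revenue = fixed costs × price ÷ CM = £3,261,900 × £224.97 ÷ £42.97 = £17,077,720.

£17,077,720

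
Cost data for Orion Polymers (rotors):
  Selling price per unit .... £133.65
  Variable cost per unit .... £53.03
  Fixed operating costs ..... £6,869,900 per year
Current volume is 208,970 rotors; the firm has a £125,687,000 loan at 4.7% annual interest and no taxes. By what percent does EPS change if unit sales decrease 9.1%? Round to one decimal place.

-37.7%

Total contribution margin = 208,970 × £80.62 = £16,847,161.40.
Subtracting fixed costs: EBIT = £16,847,161.40 − £6,869,900 = £9,977,261.40.
After interest of £5,907,289.00, pre-tax earnings = £4,069,972.40.
DCL = total CM / (EBIT − I) = £16,847,161.40 / £4,069,972.40 = 4.1394.
%ΔEPS = DCL × %ΔSales = 4.1394 × -9.1% = -37.7%.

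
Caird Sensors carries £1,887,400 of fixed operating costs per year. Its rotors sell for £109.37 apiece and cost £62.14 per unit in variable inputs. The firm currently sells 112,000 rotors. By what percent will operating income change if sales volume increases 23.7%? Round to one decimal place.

Total contribution margin = 112,000 × £47.23 = £5,289,760.00.
Operating income = contribution − fixed costs = £5,289,760.00 − £1,887,400 = £3,402,360.00.
DOL = contribution ÷ EBIT = £5,289,760.00 ÷ £3,402,360.00 = 1.5547.
Operating income changes by 1.5547 × +23.7% = +36.8%.

+36.8%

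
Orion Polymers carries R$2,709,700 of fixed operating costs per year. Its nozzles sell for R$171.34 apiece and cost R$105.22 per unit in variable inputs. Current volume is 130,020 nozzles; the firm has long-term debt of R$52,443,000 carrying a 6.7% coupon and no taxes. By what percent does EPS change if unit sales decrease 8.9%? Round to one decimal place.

Total contribution margin = 130,020 × R$66.12 = R$8,596,922.40.
Operating income = contribution − fixed costs = R$8,596,922.40 − R$2,709,700 = R$5,887,222.40.
Interest = R$3,513,681.00, so EBIT − I = R$2,373,541.40.
Degree of combined leverage = contribution ÷ (EBIT − I) = R$8,596,922.40 ÷ R$2,373,541.40 = 3.6220.
%ΔEPS = DCL × %ΔSales = 3.6220 × -8.9% = -32.2%.

-32.2%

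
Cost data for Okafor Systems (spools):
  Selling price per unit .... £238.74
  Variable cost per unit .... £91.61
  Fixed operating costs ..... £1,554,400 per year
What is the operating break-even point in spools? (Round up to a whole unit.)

10,565 spools

Each unit contributes £238.74 − £91.61 = £147.13.
Units to break even: £1,554,400 ÷ £147.13 = 10,564.81, rounded up to 10,565.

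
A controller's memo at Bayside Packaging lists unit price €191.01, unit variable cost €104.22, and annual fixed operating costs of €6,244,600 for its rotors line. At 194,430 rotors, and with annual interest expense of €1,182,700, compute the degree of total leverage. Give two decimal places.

1.79

At 194,430 units, contribution = 194,430 × €86.79 = €16,874,579.70.
EBIT = €16,874,579.70 − €6,244,600 = €10,629,979.70. Interest = €1,182,700.00.
DOL = €16,874,579.70 ÷ €10,629,979.70 = 1.5875; DFL = €10,629,979.70 ÷ €9,447,279.70 = 1.1252.
Combined leverage = 1.5875 × 1.1252 = 1.7863.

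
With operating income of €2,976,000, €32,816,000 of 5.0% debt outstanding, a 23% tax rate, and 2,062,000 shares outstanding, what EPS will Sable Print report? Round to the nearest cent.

Interest = €1,640,800.00, so EBT = €2,976,000 − €1,640,800.00 = €1,335,200.00.
After tax at 23%: net income = €1,335,200.00 × 0.77 = €1,028,104.00.
Per share: €1,028,104.00 / 2,062,000 shares = €0.50.

€0.50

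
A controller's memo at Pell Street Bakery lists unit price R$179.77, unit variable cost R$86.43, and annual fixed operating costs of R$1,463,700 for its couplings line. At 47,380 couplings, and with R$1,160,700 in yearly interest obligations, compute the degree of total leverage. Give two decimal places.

2.46

At 47,380 units, contribution = 47,380 × R$93.34 = R$4,422,449.20.
EBIT = R$4,422,449.20 − R$1,463,700 = R$2,958,749.20. Interest = R$1,160,700.00, so EBIT − I = R$1,798,049.20.
DCL = contribution ÷ (EBIT − I) = R$4,422,449.20 ÷ R$1,798,049.20 = 2.4596.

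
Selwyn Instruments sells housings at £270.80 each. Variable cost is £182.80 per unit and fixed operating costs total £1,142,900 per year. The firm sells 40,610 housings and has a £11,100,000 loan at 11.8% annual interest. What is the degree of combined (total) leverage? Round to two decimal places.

3.19

At 40,610 units, contribution = 40,610 × £88.00 = £3,573,680.00.
EBIT = £3,573,680.00 − £1,142,900 = £2,430,780.00. Interest = £1,309,800.00.
DOL = £3,573,680.00 ÷ £2,430,780.00 = 1.4702; DFL = £2,430,780.00 ÷ £1,120,980.00 = 2.1684.
Combined leverage = 1.4702 × 2.1684 = 3.1880.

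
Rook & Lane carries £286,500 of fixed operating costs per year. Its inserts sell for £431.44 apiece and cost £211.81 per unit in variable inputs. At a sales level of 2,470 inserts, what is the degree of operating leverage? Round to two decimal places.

2.12

Total contribution margin = 2,470 × £219.63 = £542,486.10.
Operating income = contribution − fixed costs = £542,486.10 − £286,500 = £255,986.10.
So DOL = total CM / EBIT = £542,486.10 / £255,986.10 = 2.1192.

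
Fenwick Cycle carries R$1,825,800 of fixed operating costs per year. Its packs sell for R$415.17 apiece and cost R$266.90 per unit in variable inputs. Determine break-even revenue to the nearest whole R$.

R$5,112,412

CM per unit = R$415.17 − R$266.90 = R$148.27; CM ratio = R$148.27 / R$415.17 = 0.3571.
Break-even revenue = fixed costs × price ÷ CM = R$1,825,800 × R$415.17 ÷ R$148.27 = R$5,112,412.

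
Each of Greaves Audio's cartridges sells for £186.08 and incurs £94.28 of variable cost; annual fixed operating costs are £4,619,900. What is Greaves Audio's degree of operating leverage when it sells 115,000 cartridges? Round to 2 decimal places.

1.78

At 115,000 units, contribution = 115,000 × £91.80 = £10,557,000.00.
Operating income = contribution − fixed costs = £10,557,000.00 − £4,619,900 = £5,937,100.00.
DOL = contribution ÷ EBIT = £10,557,000.00 ÷ £5,937,100.00 = 1.7781.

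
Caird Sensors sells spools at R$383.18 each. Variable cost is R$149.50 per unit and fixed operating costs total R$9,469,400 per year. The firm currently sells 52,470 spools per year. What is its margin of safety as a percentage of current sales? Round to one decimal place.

Unit CM = price − variable cost = R$383.18 − R$149.50 = R$233.68. Break-even units = R$9,469,400 ÷ R$233.68 = 40,522.94; break-even revenue = 40,522.94 × R$383.18 = R$15,527,579.13.
Actual sales revenue = 52,470 × R$383.18 = R$20,105,454.60.
Margin of safety = (R$20,105,454.60 − R$15,527,579.13) ÷ R$20,105,454.60 = 22.8%.

22.8%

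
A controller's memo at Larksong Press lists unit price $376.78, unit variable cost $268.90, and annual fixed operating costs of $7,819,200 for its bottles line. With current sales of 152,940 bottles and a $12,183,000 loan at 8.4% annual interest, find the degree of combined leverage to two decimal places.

Total contribution margin = 152,940 × $107.88 = $16,499,167.20.
Subtracting fixed costs: EBIT = $16,499,167.20 − $7,819,200 = $8,679,967.20. Interest = $1,023,372.00.
DOL = $16,499,167.20 ÷ $8,679,967.20 = 1.9008; DFL = $8,679,967.20 ÷ $7,656,595.20 = 1.1337.
Combined leverage = 1.9008 × 1.1337 = 2.1549.

2.15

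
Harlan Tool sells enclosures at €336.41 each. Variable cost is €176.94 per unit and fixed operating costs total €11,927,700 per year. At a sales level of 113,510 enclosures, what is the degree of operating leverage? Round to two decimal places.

2.93

Contribution at this volume is 113,510 × €159.47 = €18,101,439.70.
Operating income = contribution − fixed costs = €18,101,439.70 − €11,927,700 = €6,173,739.70.
So DOL = total CM / EBIT = €18,101,439.70 / €6,173,739.70 = 2.9320.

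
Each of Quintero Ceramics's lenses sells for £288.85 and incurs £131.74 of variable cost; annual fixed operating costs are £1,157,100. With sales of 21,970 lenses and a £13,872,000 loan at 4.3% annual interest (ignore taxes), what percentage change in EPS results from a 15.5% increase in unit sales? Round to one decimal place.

Contribution at this volume is 21,970 × £157.11 = £3,451,706.70.
Operating income = contribution − fixed costs = £3,451,706.70 − £1,157,100 = £2,294,606.70.
Interest = £596,496.00, so EBIT − I = £1,698,110.70.
Degree of combined leverage = contribution ÷ (EBIT − I) = £3,451,706.70 ÷ £1,698,110.70 = 2.0327.
%ΔEPS = DCL × %ΔSales = 2.0327 × +15.5% = +31.5%.

+31.5%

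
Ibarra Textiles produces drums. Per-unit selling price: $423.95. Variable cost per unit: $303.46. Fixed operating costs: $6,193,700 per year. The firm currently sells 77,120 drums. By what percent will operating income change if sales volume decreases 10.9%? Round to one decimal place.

Contribution at this volume is 77,120 × $120.49 = $9,292,188.80.
Subtracting fixed costs: EBIT = $9,292,188.80 − $6,193,700 = $3,098,488.80.
Degree of operating leverage = $9,292,188.80 / $3,098,488.80 = 2.9989.
So EBIT moves 2.9989 × (-10.9%) = -32.7%.

-32.7%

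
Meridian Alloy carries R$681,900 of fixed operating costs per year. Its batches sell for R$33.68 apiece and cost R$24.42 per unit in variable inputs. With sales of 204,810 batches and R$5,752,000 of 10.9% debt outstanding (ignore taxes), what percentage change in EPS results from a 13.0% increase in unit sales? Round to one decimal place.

Total contribution margin = 204,810 × R$9.26 = R$1,896,540.60.
Operating income = contribution − fixed costs = R$1,896,540.60 − R$681,900 = R$1,214,640.60.
After interest of R$626,968.00, pre-tax earnings = R$587,672.60.
DCL = total CM / (EBIT − I) = R$1,896,540.60 / R$587,672.60 = 3.2272.
%ΔEPS = DCL × %ΔSales = 3.2272 × +13.0% = +42.0%.

+42.0%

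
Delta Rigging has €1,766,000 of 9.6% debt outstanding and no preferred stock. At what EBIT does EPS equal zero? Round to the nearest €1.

€169,536

Annual interest = 9.6% × €1,766,000 = €169,536.00.
Without preferred stock the financial break-even is simply EBIT = interest = €169,536.00.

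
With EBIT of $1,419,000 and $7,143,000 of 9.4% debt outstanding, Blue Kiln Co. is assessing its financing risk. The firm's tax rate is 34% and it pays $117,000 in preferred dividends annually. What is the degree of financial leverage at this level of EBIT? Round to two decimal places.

2.49

Annual interest charges come to $671,442.00.
Preferred dividends grossed up pre-tax: $117,000 / (1 − 0.34) = $177,272.73.
DFL = EBIT ÷ [EBIT − I − D_p/(1−t)] = $1,419,000 ÷ [$1,419,000 − $671,442.00 − $177,272.73] = $1,419,000 ÷ $570,285.27 = 2.4882.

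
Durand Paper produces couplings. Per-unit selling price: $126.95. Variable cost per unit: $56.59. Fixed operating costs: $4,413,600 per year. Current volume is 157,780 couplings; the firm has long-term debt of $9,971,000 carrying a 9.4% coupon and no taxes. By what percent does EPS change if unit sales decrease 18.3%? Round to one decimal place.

At 157,780 units, contribution = 157,780 × $70.36 = $11,101,400.80.
Operating income = contribution − fixed costs = $11,101,400.80 − $4,413,600 = $6,687,800.80.
Interest = $937,274.00, so EBIT − I = $5,750,526.80.
DCL = total CM / (EBIT − I) = $11,101,400.80 / $5,750,526.80 = 1.9305.
EPS therefore changes by 1.9305 × (-18.3%) = -35.3%.

-35.3%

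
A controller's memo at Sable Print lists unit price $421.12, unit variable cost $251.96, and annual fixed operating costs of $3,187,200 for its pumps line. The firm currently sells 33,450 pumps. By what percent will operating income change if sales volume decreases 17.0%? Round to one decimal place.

Total contribution margin = 33,450 × $169.16 = $5,658,402.00.
EBIT = $5,658,402.00 − $3,187,200 = $2,471,202.00.
So DOL = total CM / EBIT = $5,658,402.00 / $2,471,202.00 = 2.2897.
So EBIT moves 2.2897 × (-17.0%) = -38.9%.

-38.9%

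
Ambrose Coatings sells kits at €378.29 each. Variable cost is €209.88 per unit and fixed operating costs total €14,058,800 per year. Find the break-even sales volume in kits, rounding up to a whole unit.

Each unit contributes €378.29 − €209.88 = €168.41.
Break-even volume = fixed costs ÷ CM per unit = €14,058,800 ÷ €168.41 = 83,479.60, so 83,480 kits.

83,480 kits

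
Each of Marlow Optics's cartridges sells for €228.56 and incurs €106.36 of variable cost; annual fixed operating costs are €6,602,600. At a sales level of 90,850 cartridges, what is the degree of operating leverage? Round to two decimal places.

2.47

Total contribution margin = 90,850 × €122.20 = €11,101,870.00.
Subtracting fixed costs: EBIT = €11,101,870.00 − €6,602,600 = €4,499,270.00.
DOL = contribution ÷ EBIT = €11,101,870.00 ÷ €4,499,270.00 = 2.4675.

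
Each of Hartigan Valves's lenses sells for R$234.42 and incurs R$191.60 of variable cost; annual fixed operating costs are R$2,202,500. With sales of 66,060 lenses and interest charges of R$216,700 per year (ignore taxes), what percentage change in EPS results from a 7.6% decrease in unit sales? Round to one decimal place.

At 66,060 units, contribution = 66,060 × R$42.82 = R$2,828,689.20.
Subtracting fixed costs: EBIT = R$2,828,689.20 − R$2,202,500 = R$626,189.20.
Interest = R$216,700.00, so EBIT − I = R$409,489.20.
Degree of combined leverage = contribution ÷ (EBIT − I) = R$2,828,689.20 ÷ R$409,489.20 = 6.9078.
EPS therefore changes by 6.9078 × (-7.6%) = -52.5%.

-52.5%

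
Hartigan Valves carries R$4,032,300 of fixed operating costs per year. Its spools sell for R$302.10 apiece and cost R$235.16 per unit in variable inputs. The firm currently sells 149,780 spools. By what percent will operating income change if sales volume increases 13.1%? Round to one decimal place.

Total contribution margin = 149,780 × R$66.94 = R$10,026,273.20.
Operating income = contribution − fixed costs = R$10,026,273.20 − R$4,032,300 = R$5,993,973.20.
DOL = contribution ÷ EBIT = R$10,026,273.20 ÷ R$5,993,973.20 = 1.6727.
%ΔEBIT = DOL × %ΔSales = 1.6727 × +13.1% = +21.9%.

+21.9%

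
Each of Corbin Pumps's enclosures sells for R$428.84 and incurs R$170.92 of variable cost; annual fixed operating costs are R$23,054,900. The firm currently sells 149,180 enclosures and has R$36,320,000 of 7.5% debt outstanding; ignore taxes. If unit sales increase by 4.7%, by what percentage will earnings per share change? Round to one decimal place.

At 149,180 units, contribution = 149,180 × R$257.92 = R$38,476,505.60.
EBIT = R$38,476,505.60 − R$23,054,900 = R$15,421,605.60.
After interest of R$2,724,000.00, pre-tax earnings = R$12,697,605.60.
DCL = total CM / (EBIT − I) = R$38,476,505.60 / R$12,697,605.60 = 3.0302.
EPS therefore changes by 3.0302 × (+4.7%) = +14.2%.

+14.2%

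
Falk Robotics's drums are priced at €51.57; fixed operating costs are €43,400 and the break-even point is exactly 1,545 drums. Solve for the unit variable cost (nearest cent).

Contribution per unit must be FC / Q = €43,400 / 1,545 = €28.0906.
Variable cost per unit = €51.57 − €28.0906 = €23.48.

€23.48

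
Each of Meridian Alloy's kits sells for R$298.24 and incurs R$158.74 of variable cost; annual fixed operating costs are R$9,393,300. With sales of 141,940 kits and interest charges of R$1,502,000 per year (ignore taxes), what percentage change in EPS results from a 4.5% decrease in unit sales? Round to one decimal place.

At 141,940 units, contribution = 141,940 × R$139.50 = R$19,800,630.00.
Operating income = contribution − fixed costs = R$19,800,630.00 − R$9,393,300 = R$10,407,330.00.
Interest = R$1,502,000.00, so EBIT − I = R$8,905,330.00.
Degree of combined leverage = contribution ÷ (EBIT − I) = R$19,800,630.00 ÷ R$8,905,330.00 = 2.2235.
EPS therefore changes by 2.2235 × (-4.5%) = -10.0%.

-10.0%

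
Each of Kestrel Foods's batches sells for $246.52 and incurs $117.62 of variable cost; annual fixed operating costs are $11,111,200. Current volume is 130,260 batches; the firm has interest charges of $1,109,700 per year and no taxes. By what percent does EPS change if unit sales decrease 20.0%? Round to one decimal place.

-73.5%

At 130,260 units, contribution = 130,260 × $128.90 = $16,790,514.00.
Operating income = contribution − fixed costs = $16,790,514.00 − $11,111,200 = $5,679,314.00.
After interest of $1,109,700.00, pre-tax earnings = $4,569,614.00.
DCL = total CM / (EBIT − I) = $16,790,514.00 / $4,569,614.00 = 3.6744.
EPS therefore changes by 3.6744 × (-20.0%) = -73.5%.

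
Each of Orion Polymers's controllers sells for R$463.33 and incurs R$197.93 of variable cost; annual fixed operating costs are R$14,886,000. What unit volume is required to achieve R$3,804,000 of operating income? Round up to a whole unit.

70,423 controllers

Unit CM = price − variable cost = R$463.33 − R$197.93 = R$265.40.
Required volume = (fixed costs + target profit) ÷ CM = (R$14,886,000 + R$3,804,000) ÷ R$265.40 = 70,422.00, so 70,423 controllers.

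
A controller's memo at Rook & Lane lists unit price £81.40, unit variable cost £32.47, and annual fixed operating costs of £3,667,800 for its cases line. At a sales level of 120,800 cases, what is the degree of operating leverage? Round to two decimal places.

Total contribution margin = 120,800 × £48.93 = £5,910,744.00.
Operating income = contribution − fixed costs = £5,910,744.00 − £3,667,800 = £2,242,944.00.
DOL = contribution ÷ EBIT = £5,910,744.00 ÷ £2,242,944.00 = 2.6353.

2.64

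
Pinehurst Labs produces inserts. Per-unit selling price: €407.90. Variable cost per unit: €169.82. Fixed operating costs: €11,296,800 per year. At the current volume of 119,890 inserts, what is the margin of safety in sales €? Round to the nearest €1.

€29,548,440

Each unit contributes €407.90 − €169.82 = €238.08. Break-even units = €11,296,800 ÷ €238.08 = 47,449.60; break-even revenue = 47,449.60 × €407.90 = €19,354,690.52.
Actual sales revenue = 119,890 × €407.90 = €48,903,131.00.
Margin of safety = €48,903,131.00 − €19,354,690.52 = €29,548,440.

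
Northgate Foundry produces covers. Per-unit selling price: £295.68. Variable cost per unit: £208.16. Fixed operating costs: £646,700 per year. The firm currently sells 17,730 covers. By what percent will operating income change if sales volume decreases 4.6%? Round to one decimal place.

Total contribution margin = 17,730 × £87.52 = £1,551,729.60.
Operating income = contribution − fixed costs = £1,551,729.60 − £646,700 = £905,029.60.
So DOL = total CM / EBIT = £1,551,729.60 / £905,029.60 = 1.7146.
Operating income changes by 1.7146 × -4.6% = -7.9%.

-7.9%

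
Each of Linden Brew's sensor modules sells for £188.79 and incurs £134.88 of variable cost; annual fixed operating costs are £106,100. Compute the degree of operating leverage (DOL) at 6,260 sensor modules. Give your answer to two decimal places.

Contribution at this volume is 6,260 × £53.91 = £337,476.60.
Operating income = contribution − fixed costs = £337,476.60 − £106,100 = £231,376.60.
DOL = contribution ÷ EBIT = £337,476.60 ÷ £231,376.60 = 1.4586.

1.46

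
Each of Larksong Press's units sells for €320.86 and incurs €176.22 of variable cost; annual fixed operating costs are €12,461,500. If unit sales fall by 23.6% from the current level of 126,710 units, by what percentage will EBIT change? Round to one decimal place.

-73.7%

At 126,710 units, contribution = 126,710 × €144.64 = €18,327,334.40.
Subtracting fixed costs: EBIT = €18,327,334.40 − €12,461,500 = €5,865,834.40.
Degree of operating leverage = €18,327,334.40 / €5,865,834.40 = 3.1244.
So EBIT moves 3.1244 × (-23.6%) = -73.7%.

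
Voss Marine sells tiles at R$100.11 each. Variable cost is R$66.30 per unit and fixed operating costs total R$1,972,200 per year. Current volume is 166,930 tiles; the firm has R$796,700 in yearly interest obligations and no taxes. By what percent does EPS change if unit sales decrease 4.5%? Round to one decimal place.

-8.8%

Total contribution margin = 166,930 × R$33.81 = R$5,643,903.30.
Subtracting fixed costs: EBIT = R$5,643,903.30 − R$1,972,200 = R$3,671,703.30.
After interest of R$796,700.00, pre-tax earnings = R$2,875,003.30.
DCL = total CM / (EBIT − I) = R$5,643,903.30 / R$2,875,003.30 = 1.9631.
EPS therefore changes by 1.9631 × (-4.5%) = -8.8%.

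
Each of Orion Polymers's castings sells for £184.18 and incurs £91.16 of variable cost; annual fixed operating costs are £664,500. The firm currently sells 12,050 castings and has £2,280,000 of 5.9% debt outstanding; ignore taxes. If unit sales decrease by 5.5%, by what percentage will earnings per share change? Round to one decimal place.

Contribution at this volume is 12,050 × £93.02 = £1,120,891.00.
Subtracting fixed costs: EBIT = £1,120,891.00 − £664,500 = £456,391.00.
After interest of £134,520.00, pre-tax earnings = £321,871.00.
Degree of combined leverage = contribution ÷ (EBIT − I) = £1,120,891.00 ÷ £321,871.00 = 3.4824.
%ΔEPS = DCL × %ΔSales = 3.4824 × -5.5% = -19.2%.

-19.2%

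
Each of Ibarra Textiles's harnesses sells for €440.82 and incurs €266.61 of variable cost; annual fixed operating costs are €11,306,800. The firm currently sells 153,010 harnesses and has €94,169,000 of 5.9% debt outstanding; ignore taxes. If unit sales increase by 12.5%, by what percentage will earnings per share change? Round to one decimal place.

+34.0%

At 153,010 units, contribution = 153,010 × €174.21 = €26,655,872.10.
EBIT = €26,655,872.10 − €11,306,800 = €15,349,072.10.
Interest = €5,555,971.00, so EBIT − I = €9,793,101.10.
Degree of combined leverage = contribution ÷ (EBIT − I) = €26,655,872.10 ÷ €9,793,101.10 = 2.7219.
%ΔEPS = DCL × %ΔSales = 2.7219 × +12.5% = +34.0%.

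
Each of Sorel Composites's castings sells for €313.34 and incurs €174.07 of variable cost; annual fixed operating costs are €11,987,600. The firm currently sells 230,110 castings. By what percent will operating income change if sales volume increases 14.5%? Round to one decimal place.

+23.2%

Contribution at this volume is 230,110 × €139.27 = €32,047,419.70.
EBIT = €32,047,419.70 − €11,987,600 = €20,059,819.70.
DOL = contribution ÷ EBIT = €32,047,419.70 ÷ €20,059,819.70 = 1.5976.
So EBIT moves 1.5976 × (+14.5%) = +23.2%.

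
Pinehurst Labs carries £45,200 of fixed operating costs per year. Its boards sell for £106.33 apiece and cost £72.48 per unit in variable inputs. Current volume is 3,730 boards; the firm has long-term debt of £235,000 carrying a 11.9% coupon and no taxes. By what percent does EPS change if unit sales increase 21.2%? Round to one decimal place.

Total contribution margin = 3,730 × £33.85 = £126,260.50.
Subtracting fixed costs: EBIT = £126,260.50 − £45,200 = £81,060.50.
Interest = £27,965.00, so EBIT − I = £53,095.50.
Degree of combined leverage = contribution ÷ (EBIT − I) = £126,260.50 ÷ £53,095.50 = 2.3780.
%ΔEPS = DCL × %ΔSales = 2.3780 × +21.2% = +50.4%.

+50.4%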